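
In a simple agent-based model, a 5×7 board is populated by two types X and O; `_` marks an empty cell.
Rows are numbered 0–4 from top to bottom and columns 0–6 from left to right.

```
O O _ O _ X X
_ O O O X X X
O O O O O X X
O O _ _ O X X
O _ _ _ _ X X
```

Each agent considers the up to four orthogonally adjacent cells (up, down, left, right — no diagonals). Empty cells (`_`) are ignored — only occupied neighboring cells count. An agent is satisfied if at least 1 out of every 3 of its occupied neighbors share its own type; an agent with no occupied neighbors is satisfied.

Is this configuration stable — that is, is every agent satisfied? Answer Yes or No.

(0,0)O 1/1 satisfied
(0,1)O 2/2 satisfied
(0,3)O 1/1 satisfied
(0,5)X 2/2 satisfied
(0,6)X 2/2 satisfied
(1,1)O 3/3 satisfied
(1,2)O 3/3 satisfied
(1,3)O 3/4 satisfied
(1,4)X 1/3 satisfied
(1,5)X 4/4 satisfied
(1,6)X 3/3 satisfied
(2,0)O 2/2 satisfied
(2,1)O 4/4 satisfied
(2,2)O 3/3 satisfied
(2,3)O 3/3 satisfied
(2,4)O 2/4 satisfied
(2,5)X 3/4 satisfied
(2,6)X 3/3 satisfied
(3,0)O 3/3 satisfied
(3,1)O 2/2 satisfied
(3,4)O 1/2 satisfied
(3,5)X 3/4 satisfied
(3,6)X 3/3 satisfied
(4,0)O 1/1 satisfied
(4,5)X 2/2 satisfied
(4,6)X 2/2 satisfied
All meet the threshold, so the configuration is stable.

Yes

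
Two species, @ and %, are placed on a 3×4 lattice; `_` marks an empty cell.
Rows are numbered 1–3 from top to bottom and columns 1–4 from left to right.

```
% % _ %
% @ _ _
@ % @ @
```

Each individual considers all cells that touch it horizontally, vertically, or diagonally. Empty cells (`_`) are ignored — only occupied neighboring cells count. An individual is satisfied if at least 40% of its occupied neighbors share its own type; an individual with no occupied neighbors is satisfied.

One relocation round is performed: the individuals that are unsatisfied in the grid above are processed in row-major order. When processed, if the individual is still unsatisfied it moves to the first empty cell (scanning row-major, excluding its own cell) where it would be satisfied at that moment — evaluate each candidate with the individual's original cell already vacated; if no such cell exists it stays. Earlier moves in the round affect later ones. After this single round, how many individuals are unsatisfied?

1

Initially unsatisfied (in order): (2,2), (3,1), (3,2).
  (2,2) → (2,3).
  (3,1) → (2,4).
  (3,2) → (1,3).
Resulting grid:
% % % %
% _ @ @
_ _ @ @
Unsatisfied now: (1,4).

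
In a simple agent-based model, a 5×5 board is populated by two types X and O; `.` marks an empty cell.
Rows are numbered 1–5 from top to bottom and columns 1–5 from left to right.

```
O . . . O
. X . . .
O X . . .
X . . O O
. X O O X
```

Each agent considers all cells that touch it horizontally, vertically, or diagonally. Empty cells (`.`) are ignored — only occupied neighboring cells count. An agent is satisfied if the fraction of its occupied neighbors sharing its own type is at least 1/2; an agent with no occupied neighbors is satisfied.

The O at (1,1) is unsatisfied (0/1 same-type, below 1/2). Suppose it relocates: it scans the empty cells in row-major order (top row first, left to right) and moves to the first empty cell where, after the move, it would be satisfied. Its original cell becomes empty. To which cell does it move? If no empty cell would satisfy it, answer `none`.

(1,4)

Vacating (1,1). Empty cells in order:
  (1,2): 0/1 same-type → still unsatisfied.
  (1,3): 0/1 same-type → still unsatisfied.
  (1,4): 1/1 same-type → satisfied — stop here.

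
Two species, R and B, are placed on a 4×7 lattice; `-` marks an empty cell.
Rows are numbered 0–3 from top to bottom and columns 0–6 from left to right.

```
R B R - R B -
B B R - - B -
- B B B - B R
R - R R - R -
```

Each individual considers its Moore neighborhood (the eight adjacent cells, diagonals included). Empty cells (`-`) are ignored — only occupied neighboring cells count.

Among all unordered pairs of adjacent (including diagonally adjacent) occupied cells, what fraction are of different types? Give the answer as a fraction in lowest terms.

Scan each occupied cell's neighbors to the right and below (and the two forward diagonals) so each pair is counted once.
From row 0: 8 unlike of 12 pairs (running 8/12).
From row 1: 5 unlike of 10 pairs (running 13/22).
From row 2: 8 unlike of 11 pairs (running 21/33).
From row 3: 0 unlike of 1 pairs (running 21/34).
Total adjacent occupied pairs: 34; unlike-type pairs: 21.
21/34 is already in lowest terms.

21/34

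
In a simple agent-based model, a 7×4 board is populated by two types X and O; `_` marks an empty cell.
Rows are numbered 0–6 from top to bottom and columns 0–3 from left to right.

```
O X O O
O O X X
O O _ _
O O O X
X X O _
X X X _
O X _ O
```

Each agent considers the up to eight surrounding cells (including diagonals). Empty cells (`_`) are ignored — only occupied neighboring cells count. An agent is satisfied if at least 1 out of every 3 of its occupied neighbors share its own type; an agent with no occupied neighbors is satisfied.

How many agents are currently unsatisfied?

Row 0: (0,0)O 2/3 satisfied · (0,1)X 1/5 not · (0,2)O 2/5 satisfied · (0,3)O 1/3 satisfied
Row 1: (1,0)O 4/5 satisfied · (1,1)O 5/7 satisfied · (1,2)X 2/6 satisfied · (1,3)X 1/3 satisfied
Row 2: (2,0)O 5/5 satisfied · (2,1)O 6/7 satisfied
Row 3: (3,0)O 3/5 satisfied · (3,1)O 5/7 satisfied · (3,2)O 3/5 satisfied · (3,3)X 0/2 not
Row 4: (4,0)X 3/5 satisfied · (4,1)X 4/8 satisfied · (4,2)O 2/6 satisfied
Row 5: (5,0)X 4/5 satisfied · (5,1)X 5/7 satisfied · (5,2)X 3/5 satisfied
Row 6: (6,0)O 0/3 not · (6,1)X 3/4 satisfied · (6,3)O 0/1 not
Unsatisfied: (0,1), (3,3), (6,0), (6,3) — 4 in total.

4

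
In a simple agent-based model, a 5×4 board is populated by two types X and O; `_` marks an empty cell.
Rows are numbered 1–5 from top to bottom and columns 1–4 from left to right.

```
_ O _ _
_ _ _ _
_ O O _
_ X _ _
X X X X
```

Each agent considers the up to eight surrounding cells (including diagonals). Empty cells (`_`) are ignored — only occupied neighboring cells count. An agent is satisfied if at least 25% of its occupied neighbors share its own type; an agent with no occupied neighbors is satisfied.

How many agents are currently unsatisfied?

(1,2)O 0/0 ok
(3,2)O 1/2 ok
(3,3)O 1/2 ok
(4,2)X 3/5 ok
(5,1)X 2/2 ok
(5,2)X 3/3 ok
(5,3)X 3/3 ok
(5,4)X 1/1 ok
Every one meets the threshold.

0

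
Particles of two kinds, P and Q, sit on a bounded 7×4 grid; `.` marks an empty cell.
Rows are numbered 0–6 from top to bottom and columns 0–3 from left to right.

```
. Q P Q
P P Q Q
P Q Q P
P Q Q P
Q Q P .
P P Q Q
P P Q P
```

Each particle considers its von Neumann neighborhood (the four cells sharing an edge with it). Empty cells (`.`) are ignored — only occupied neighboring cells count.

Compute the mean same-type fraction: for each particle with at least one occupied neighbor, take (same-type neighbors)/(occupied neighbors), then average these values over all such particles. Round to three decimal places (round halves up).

Row 0: (0,1)Q 0/2 · (0,2)P 0/3 · (0,3)Q 1/2
Row 1: (1,0)P 2/2 · (1,1)P 1/4 · (1,2)Q 2/4 · (1,3)Q 2/3
Row 2: (2,0)P 2/3 · (2,1)Q 2/4 · (2,2)Q 3/4 · (2,3)P 1/3
Row 3: (3,0)P 1/3 · (3,1)Q 3/4 · (3,2)Q 2/4 · (3,3)P 1/2
Row 4: (4,0)Q 1/3 · (4,1)Q 2/4 · (4,2)P 0/3
Row 5: (5,0)P 2/3 · (5,1)P 2/4 · (5,2)Q 2/4 · (5,3)Q 1/2
Row 6: (6,0)P 2/2 · (6,1)P 2/3 · (6,2)Q 1/3 · (6,3)P 0/2
Sum over 26 particles: 0/2 + 0/3 + 1/2 + 2/2 + 1/4 + 2/4 + 2/3 + 2/3 + 2/4 + 3/4 + 1/3 + 1/3 + 3/4 + 2/4 + 1/2 + 1/3 + 2/4 + 0/3 + 2/3 + 2/4 + 2/4 + 1/2 + 2/2 + 2/3 + 1/3 + 0/2 = 49/4; mean = 49/4 ÷ 26 = 49/104 = 0.471153… → 0.471.

0.471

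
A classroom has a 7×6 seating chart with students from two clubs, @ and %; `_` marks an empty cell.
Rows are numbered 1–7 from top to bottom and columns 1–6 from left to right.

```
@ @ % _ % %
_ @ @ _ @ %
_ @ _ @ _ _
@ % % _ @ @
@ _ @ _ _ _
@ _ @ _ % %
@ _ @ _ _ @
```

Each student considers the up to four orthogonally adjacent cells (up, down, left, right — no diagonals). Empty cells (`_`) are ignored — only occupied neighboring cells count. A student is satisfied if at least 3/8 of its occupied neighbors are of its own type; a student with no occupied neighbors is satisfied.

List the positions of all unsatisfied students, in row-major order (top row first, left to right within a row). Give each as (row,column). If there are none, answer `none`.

Row 1: (1,1)@ 1/1 ok · (1,2)@ 2/3 ok · (1,3)% 0/2 unhappy · (1,5)% 1/2 ok · (1,6)% 2/2 ok
Row 2: (2,2)@ 3/3 ok · (2,3)@ 1/2 ok · (2,5)@ 0/2 unhappy · (2,6)% 1/2 ok
Row 3: (3,2)@ 1/2 ok · (3,4)@ 0/0 ok
Row 4: (4,1)@ 1/2 ok · (4,2)% 1/3 unhappy · (4,3)% 1/2 ok · (4,5)@ 1/1 ok · (4,6)@ 1/1 ok
Row 5: (5,1)@ 2/2 ok · (5,3)@ 1/2 ok
Row 6: (6,1)@ 2/2 ok · (6,3)@ 2/2 ok · (6,5)% 1/1 ok · (6,6)% 1/2 ok
Row 7: (7,1)@ 1/1 ok · (7,3)@ 1/1 ok · (7,6)@ 0/1 unhappy

(1,3), (2,5), (4,2), (7,6)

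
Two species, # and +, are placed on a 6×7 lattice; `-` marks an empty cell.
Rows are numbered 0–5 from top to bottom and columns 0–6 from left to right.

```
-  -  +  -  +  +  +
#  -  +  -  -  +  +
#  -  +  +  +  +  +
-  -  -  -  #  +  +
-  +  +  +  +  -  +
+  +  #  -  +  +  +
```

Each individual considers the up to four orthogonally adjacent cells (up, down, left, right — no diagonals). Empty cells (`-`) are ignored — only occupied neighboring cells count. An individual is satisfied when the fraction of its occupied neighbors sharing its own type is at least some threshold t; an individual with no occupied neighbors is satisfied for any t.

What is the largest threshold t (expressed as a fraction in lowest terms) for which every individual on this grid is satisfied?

Row 0: (0,2)+ 1/1 · (0,4)+ 1/1 · (0,5)+ 3/3 · (0,6)+ 2/2
Row 1: (1,0)# 1/1 · (1,2)+ 2/2 · (1,5)+ 3/3 · (1,6)+ 3/3
Row 2: (2,0)# 1/1 · (2,2)+ 2/2 · (2,3)+ 2/2 · (2,4)+ 2/3 · (2,5)+ 4/4 · (2,6)+ 3/3
Row 3: (3,4)# 0/3 · (3,5)+ 2/3 · (3,6)+ 3/3
Row 4: (4,1)+ 2/2 · (4,2)+ 2/3 · (4,3)+ 2/2 · (4,4)+ 2/3 · (4,6)+ 2/2
Row 5: (5,0)+ 1/1 · (5,1)+ 2/3 · (5,2)# 0/2 · (5,4)+ 2/2 · (5,5)+ 2/2 · (5,6)+ 2/2
The smallest same-type fraction is 0/3 at (3,4), which reduces to 0/1. Any threshold above that leaves this individual unsatisfied.

0/1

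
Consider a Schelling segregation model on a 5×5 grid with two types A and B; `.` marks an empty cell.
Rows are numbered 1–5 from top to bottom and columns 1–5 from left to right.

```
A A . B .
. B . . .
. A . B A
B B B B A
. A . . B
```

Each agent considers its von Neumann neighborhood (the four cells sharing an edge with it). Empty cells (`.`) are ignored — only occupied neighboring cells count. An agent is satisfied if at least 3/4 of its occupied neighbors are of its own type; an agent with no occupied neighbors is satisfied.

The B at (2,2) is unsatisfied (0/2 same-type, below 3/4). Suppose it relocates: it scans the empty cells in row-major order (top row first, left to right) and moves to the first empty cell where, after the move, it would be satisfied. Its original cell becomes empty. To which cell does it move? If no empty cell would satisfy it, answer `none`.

(1,5)

Vacating (2,2). Empty cells in order:
  (1,3): 1/2 same-type → still unsatisfied.
  (1,5): 1/1 same-type → satisfied — stop here.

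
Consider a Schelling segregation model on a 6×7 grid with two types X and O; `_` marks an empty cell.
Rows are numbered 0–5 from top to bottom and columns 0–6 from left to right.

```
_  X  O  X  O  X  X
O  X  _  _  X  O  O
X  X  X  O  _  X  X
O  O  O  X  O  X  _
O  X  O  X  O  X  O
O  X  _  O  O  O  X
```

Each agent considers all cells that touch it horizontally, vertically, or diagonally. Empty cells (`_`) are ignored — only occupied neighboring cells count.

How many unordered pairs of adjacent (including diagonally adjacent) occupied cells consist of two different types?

Scan each occupied cell's neighbors to the right and below (and the two forward diagonals) so each pair is counted once.
Row 0: X(0,1)–O(0,2)≠ X(0,1)–X(1,1)= X(0,1)–O(1,0)≠ O(0,2)–X(0,3)≠ O(0,2)–X(1,1)≠ X(0,3)–O(0,4)≠ X(0,3)–X(1,4)= O(0,4)–X(0,5)≠ O(0,4)–X(1,4)≠ O(0,4)–O(1,5)= X(0,5)–X(0,6)= X(0,5)–O(1,5)≠ X(0,5)–O(1,6)≠ X(0,5)–X(1,4)= X(0,6)–O(1,6)≠ X(0,6)–O(1,5)≠  → 11/16 unlike.
Row 1: O(1,0)–X(1,1)≠ O(1,0)–X(2,0)≠ O(1,0)–X(2,1)≠ X(1,1)–X(2,1)= X(1,1)–X(2,2)= X(1,1)–X(2,0)= X(1,4)–O(1,5)≠ X(1,4)–X(2,5)= X(1,4)–O(2,3)≠ O(1,5)–O(1,6)= O(1,5)–X(2,5)≠ O(1,5)–X(2,6)≠ O(1,6)–X(2,6)≠ O(1,6)–X(2,5)≠  → 9/14 unlike.
Row 2: X(2,0)–X(2,1)= X(2,0)–O(3,0)≠ X(2,0)–O(3,1)≠ X(2,1)–X(2,2)= X(2,1)–O(3,1)≠ X(2,1)–O(3,2)≠ X(2,1)–O(3,0)≠ X(2,2)–O(2,3)≠ X(2,2)–O(3,2)≠ X(2,2)–X(3,3)= X(2,2)–O(3,1)≠ O(2,3)–X(3,3)≠ O(2,3)–O(3,4)= O(2,3)–O(3,2)= X(2,5)–X(2,6)= X(2,5)–X(3,5)= X(2,5)–O(3,4)≠ X(2,6)–X(3,5)=  → 10/18 unlike.
Row 3: O(3,0)–O(3,1)= O(3,0)–O(4,0)= O(3,0)–X(4,1)≠ O(3,1)–O(3,2)= O(3,1)–X(4,1)≠ O(3,1)–O(4,2)= O(3,1)–O(4,0)= O(3,2)–X(3,3)≠ O(3,2)–O(4,2)= O(3,2)–X(4,3)≠ O(3,2)–X(4,1)≠ X(3,3)–O(3,4)≠ X(3,3)–X(4,3)= X(3,3)–O(4,4)≠ X(3,3)–O(4,2)≠ O(3,4)–X(3,5)≠ O(3,4)–O(4,4)= O(3,4)–X(4,5)≠ O(3,4)–X(4,3)≠ X(3,5)–X(4,5)= X(3,5)–O(4,6)≠ X(3,5)–O(4,4)≠  → 13/22 unlike.
Row 4: O(4,0)–X(4,1)≠ O(4,0)–O(5,0)= O(4,0)–X(5,1)≠ X(4,1)–O(4,2)≠ X(4,1)–X(5,1)= X(4,1)–O(5,0)≠ O(4,2)–X(4,3)≠ O(4,2)–O(5,3)= O(4,2)–X(5,1)≠ X(4,3)–O(4,4)≠ X(4,3)–O(5,3)≠ X(4,3)–O(5,4)≠ O(4,4)–X(4,5)≠ O(4,4)–O(5,4)= O(4,4)–O(5,5)= O(4,4)–O(5,3)= X(4,5)–O(4,6)≠ X(4,5)–O(5,5)≠ X(4,5)–X(5,6)= X(4,5)–O(5,4)≠ O(4,6)–X(5,6)≠ O(4,6)–O(5,5)=  → 14/22 unlike.
Row 5: O(5,0)–X(5,1)≠ O(5,3)–O(5,4)= O(5,4)–O(5,5)= O(5,5)–X(5,6)≠  → 2/4 unlike.
Total adjacent occupied pairs: 96; unlike-type pairs: 59.

59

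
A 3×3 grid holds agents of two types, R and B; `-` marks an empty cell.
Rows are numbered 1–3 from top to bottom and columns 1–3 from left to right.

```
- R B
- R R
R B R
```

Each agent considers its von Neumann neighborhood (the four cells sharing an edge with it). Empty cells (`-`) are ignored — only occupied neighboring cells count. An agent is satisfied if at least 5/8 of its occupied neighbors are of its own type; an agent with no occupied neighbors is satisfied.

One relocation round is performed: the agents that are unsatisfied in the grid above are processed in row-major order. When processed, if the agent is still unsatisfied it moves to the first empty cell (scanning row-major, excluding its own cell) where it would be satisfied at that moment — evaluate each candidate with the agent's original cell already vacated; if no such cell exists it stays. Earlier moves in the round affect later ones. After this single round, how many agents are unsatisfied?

Initially unsatisfied (in order): (1,2), (1,3), (3,1), (3,2), (3,3).
  (1,2) → (1,1).
  (1,3): no empty cell satisfies it; stays.
  (3,1) → (1,2).
  (3,2) → (3,1).
  (3,3): now satisfied by earlier moves; stays.
Resulting grid:
R R B
- R R
B - R
Unsatisfied now: (1,3).

1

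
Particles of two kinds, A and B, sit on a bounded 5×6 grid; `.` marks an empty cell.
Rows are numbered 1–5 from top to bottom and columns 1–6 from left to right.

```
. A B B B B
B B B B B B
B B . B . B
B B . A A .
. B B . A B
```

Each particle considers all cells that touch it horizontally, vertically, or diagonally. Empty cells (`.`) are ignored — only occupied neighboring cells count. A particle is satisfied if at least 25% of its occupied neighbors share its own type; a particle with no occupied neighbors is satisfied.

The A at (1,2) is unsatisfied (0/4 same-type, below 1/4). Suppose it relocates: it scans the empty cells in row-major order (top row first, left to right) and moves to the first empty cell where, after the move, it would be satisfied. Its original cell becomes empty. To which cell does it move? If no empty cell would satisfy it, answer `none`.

(3,5)

Vacating (1,2). Empty cells in order:
  (1,1): 0/2 same-type → still unsatisfied.
  (3,3): 1/7 same-type → still unsatisfied.
  (3,5): 2/7 same-type → satisfied — stop here.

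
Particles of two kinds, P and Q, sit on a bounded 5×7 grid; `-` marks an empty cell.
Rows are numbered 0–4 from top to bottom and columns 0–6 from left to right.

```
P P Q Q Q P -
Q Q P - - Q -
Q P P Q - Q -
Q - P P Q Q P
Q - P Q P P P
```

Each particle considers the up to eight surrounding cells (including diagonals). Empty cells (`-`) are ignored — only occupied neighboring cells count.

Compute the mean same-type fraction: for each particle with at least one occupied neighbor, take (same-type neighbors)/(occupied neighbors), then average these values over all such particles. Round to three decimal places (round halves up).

Row 0: (0,0)P 1/3 · (0,1)P 2/5 · (0,2)Q 2/4 · (0,3)Q 2/3 · (0,4)Q 2/3 · (0,5)P 0/2
Row 1: (1,0)Q 2/5 · (1,1)Q 3/8 · (1,2)P 3/7 · (1,5)Q 2/3
Row 2: (2,0)Q 3/4 · (2,1)P 3/7 · (2,2)P 4/6 · (2,3)Q 1/5 · (2,5)Q 3/4
Row 3: (3,0)Q 2/3 · (3,2)P 4/6 · (3,3)P 4/7 · (3,4)Q 4/7 · (3,5)Q 2/6 · (3,6)P 2/4
Row 4: (4,0)Q 1/1 · (4,2)P 2/3 · (4,3)Q 1/5 · (4,4)P 2/5 · (4,5)P 3/5 · (4,6)P 2/3
Sum over 27 particles: 1/3 + 2/5 + 2/4 + 2/3 + 2/3 + 0/2 + 2/5 + 3/8 + 3/7 + 2/3 + 3/4 + 3/7 + 4/6 + 1/5 + 3/4 + 2/3 + 4/6 + 4/7 + 4/7 + 2/6 + 2/4 + 1/1 + 2/3 + 1/5 + 2/5 + 3/5 + 2/3 = 563/40; mean = 563/40 ÷ 27 = 563/1080 = 0.521296… → 0.521.

0.521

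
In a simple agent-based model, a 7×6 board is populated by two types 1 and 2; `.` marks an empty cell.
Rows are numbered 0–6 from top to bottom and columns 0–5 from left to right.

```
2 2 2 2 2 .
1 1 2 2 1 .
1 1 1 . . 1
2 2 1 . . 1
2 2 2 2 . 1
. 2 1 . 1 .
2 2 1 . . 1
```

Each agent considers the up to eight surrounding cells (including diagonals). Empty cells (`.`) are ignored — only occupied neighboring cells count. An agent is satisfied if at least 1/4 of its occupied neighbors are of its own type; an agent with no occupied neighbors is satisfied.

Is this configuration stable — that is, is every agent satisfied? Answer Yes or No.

No

(0,0)2 1/3 ok
(0,1)2 3/5 ok
(0,2)2 4/5 ok
(0,3)2 4/5 ok
(0,4)2 2/3 ok
(1,0)1 3/5 ok
(1,1)1 4/8 ok
(1,2)2 4/7 ok
(1,3)2 4/6 ok
(1,4)1 1/4 ok
(2,0)1 3/5 ok
(2,1)1 5/8 ok
(2,2)1 3/6 ok
(2,5)1 2/2 ok
(3,0)2 3/5 ok
(3,1)2 4/8 ok
(3,2)1 2/6 ok
(3,5)1 2/2 ok
(4,0)2 4/4 ok
(4,1)2 5/7 ok
(4,2)2 4/6 ok
(4,3)2 1/4 ok
(4,5)1 2/2 ok
(5,1)2 5/7 ok
(5,2)1 1/6 unhappy
(5,4)1 2/3 ok
(6,0)2 2/2 ok
(6,1)2 2/4 ok
(6,2)1 1/3 ok
(6,5)1 1/1 ok
For instance (5,2) has only 1/6 same-type neighbors, below 1/4.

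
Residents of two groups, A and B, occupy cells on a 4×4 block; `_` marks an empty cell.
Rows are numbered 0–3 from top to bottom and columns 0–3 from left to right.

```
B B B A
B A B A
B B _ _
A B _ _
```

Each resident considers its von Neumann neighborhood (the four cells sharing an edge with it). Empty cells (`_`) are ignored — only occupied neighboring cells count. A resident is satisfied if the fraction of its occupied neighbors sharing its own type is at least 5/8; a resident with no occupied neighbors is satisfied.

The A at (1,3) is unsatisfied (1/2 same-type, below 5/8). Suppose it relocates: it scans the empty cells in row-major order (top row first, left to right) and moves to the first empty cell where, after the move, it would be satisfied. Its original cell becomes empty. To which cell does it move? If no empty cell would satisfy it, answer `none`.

(2,3)

Vacating (1,3). Empty cells in order:
  (2,2): 0/2 same-type → still unsatisfied.
  (2,3): 0/0 same-type → satisfied — stop here.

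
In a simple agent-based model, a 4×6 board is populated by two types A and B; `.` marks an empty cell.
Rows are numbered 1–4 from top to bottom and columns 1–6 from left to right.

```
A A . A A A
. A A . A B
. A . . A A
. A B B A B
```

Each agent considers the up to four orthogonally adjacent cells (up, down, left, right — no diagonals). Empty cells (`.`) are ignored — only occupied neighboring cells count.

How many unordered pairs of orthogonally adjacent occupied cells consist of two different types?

Scan each occupied cell's neighbors to the right and below so each pair is counted once.
Row 1: A(1,1)–A(1,2)= A(1,2)–A(2,2)= A(1,4)–A(1,5)= A(1,5)–A(1,6)= A(1,5)–A(2,5)= A(1,6)–B(2,6)≠  → 1/6 unlike.
Row 2: A(2,2)–A(2,3)= A(2,2)–A(3,2)= A(2,5)–B(2,6)≠ A(2,5)–A(3,5)= B(2,6)–A(3,6)≠  → 2/5 unlike.
Row 3: A(3,2)–A(4,2)= A(3,5)–A(3,6)= A(3,5)–A(4,5)= A(3,6)–B(4,6)≠  → 1/4 unlike.
Row 4: A(4,2)–B(4,3)≠ B(4,3)–B(4,4)= B(4,4)–A(4,5)≠ A(4,5)–B(4,6)≠  → 3/4 unlike.
Total adjacent occupied pairs: 19; unlike-type pairs: 7.

7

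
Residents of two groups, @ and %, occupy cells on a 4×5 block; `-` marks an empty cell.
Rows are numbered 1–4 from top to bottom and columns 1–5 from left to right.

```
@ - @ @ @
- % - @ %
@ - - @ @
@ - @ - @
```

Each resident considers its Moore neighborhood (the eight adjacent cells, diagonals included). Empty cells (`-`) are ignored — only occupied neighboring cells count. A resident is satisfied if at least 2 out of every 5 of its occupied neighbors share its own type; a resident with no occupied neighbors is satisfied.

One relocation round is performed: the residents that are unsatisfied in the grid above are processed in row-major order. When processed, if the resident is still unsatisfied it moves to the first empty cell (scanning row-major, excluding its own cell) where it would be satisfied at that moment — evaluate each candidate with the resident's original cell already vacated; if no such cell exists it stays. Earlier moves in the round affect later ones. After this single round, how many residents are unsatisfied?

2

Initially unsatisfied (in order): (1,1), (2,2), (2,5).
  (1,1) → (1,2).
  (2,2): no empty cell satisfies it; stays.
  (2,5) → (1,1).
Resulting grid:
% @ @ @ @
- % - @ -
@ - - @ @
@ - @ - @
Unsatisfied now: (1,2), (2,2).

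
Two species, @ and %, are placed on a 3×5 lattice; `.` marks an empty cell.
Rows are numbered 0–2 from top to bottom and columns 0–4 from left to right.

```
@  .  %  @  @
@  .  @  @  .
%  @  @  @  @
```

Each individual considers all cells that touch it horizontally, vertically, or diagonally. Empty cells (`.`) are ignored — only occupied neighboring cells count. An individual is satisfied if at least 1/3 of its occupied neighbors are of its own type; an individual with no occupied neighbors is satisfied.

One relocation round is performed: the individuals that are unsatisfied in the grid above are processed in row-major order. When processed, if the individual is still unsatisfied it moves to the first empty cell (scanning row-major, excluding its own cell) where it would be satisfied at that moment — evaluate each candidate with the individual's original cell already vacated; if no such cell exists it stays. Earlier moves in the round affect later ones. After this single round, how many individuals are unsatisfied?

2

Initially unsatisfied (in order): (0,2), (2,0).
  (0,2): no empty cell satisfies it; stays.
  (2,0): no empty cell satisfies it; stays.
Resulting grid:
@ . % @ @
@ . @ @ .
% @ @ @ @
Unsatisfied now: (0,2), (2,0).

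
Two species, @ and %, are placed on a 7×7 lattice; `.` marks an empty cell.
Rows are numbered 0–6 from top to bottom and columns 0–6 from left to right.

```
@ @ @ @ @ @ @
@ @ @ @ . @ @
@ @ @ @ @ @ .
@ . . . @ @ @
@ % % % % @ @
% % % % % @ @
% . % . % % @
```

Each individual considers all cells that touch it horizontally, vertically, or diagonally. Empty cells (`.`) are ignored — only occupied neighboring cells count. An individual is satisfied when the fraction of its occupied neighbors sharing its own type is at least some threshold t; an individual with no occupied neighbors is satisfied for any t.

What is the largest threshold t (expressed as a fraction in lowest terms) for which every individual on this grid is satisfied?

(0,0)@ 3/3
(0,1)@ 5/5
(0,2)@ 5/5
(0,3)@ 4/4
(0,4)@ 4/4
(0,5)@ 4/4
(0,6)@ 3/3
(1,0)@ 5/5
(1,1)@ 8/8
(1,2)@ 8/8
(1,3)@ 7/7
(1,5)@ 6/6
(1,6)@ 4/4
(2,0)@ 4/4
(2,1)@ 6/6
(2,2)@ 5/5
(2,3)@ 5/5
(2,4)@ 6/6
(2,5)@ 6/6
(3,0)@ 3/4
(3,4)@ 5/7
(3,5)@ 6/7
(3,6)@ 4/4
(4,0)@ 1/4
(4,1)% 4/6
(4,2)% 5/5
(4,3)% 5/6
(4,4)% 3/7
(4,5)@ 6/8
(4,6)@ 5/5
(5,0)% 3/4
(5,1)% 6/7
(5,2)% 6/6
(5,3)% 7/7
(5,4)% 5/7
(5,5)@ 4/8
(5,6)@ 4/5
(6,0)% 2/2
(6,2)% 3/3
(6,4)% 3/4
(6,5)% 2/5
(6,6)@ 2/3
The smallest same-type fraction is 1/4 at (4,0), which reduces to 1/4. Any threshold above that leaves this individual unsatisfied.

1/4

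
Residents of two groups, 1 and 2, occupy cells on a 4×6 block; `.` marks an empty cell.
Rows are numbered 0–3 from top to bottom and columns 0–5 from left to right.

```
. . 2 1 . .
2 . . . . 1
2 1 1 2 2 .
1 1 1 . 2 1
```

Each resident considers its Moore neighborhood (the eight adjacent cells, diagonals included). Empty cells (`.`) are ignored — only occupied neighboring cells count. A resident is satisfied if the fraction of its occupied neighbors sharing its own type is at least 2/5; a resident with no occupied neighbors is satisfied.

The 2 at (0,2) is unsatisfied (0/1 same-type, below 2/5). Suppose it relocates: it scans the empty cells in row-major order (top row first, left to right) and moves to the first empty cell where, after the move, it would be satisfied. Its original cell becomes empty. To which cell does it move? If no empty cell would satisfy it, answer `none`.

Vacating (0,2). Empty cells in order:
  (0,0): 1/1 same-type → satisfied — stop here.

(0,0)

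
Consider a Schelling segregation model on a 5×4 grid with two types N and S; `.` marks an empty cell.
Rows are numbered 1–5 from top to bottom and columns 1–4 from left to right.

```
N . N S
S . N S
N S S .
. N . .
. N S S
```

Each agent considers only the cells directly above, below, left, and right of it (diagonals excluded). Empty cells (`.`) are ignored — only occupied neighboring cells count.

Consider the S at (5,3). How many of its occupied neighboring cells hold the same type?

1

Occupied neighbors of (5,3): (5,2)=N, (5,4)=S.
Same type (S): 1 of 2.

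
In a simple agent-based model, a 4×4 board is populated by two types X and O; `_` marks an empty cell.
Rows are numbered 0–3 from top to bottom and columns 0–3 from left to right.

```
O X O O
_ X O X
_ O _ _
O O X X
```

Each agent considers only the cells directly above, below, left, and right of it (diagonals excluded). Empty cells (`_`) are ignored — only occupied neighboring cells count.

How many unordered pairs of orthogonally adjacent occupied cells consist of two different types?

7

Scan each occupied cell's neighbors to the right and below so each pair is counted once.
From row 0: 3 unlike of 6 pairs (running 3/6).
From row 1: 3 unlike of 3 pairs (running 6/9).
From row 2: 0 unlike of 1 pairs (running 6/10).
From row 3: 1 unlike of 3 pairs (running 7/13).
Total adjacent occupied pairs: 13; unlike-type pairs: 7.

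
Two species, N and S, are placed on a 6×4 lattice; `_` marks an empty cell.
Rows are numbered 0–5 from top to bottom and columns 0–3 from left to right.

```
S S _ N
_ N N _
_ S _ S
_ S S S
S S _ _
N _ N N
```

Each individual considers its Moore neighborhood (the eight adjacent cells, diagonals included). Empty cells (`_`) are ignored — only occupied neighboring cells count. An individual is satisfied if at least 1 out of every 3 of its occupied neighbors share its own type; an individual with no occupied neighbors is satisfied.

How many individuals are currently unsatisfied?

2

Row 0: (0,0)S 1/2 satisfied · (0,1)S 1/3 satisfied · (0,3)N 1/1 satisfied
Row 1: (1,1)N 1/4 not · (1,2)N 2/5 satisfied
Row 2: (2,1)S 2/4 satisfied · (2,3)S 2/3 satisfied
Row 3: (3,1)S 4/4 satisfied · (3,2)S 5/5 satisfied · (3,3)S 2/2 satisfied
Row 4: (4,0)S 2/3 satisfied · (4,1)S 3/5 satisfied
Row 5: (5,0)N 0/2 not · (5,2)N 1/2 satisfied · (5,3)N 1/1 satisfied
Unsatisfied: (1,1), (5,0) — 2 in total.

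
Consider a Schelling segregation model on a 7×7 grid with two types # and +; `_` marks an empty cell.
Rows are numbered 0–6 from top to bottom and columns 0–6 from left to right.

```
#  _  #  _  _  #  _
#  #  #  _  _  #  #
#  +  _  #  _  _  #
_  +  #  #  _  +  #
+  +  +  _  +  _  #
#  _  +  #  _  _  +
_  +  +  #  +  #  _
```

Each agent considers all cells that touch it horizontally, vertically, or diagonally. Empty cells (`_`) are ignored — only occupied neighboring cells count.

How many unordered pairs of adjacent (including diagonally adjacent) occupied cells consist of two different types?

28

Scan each occupied cell's neighbors to the right and below (and the two forward diagonals) so each pair is counted once.
From row 0: 0 unlike of 6 pairs (running 0/6).
From row 1: 3 unlike of 11 pairs (running 3/17).
From row 2: 4 unlike of 8 pairs (running 7/25).
From row 3: 7 unlike of 13 pairs (running 14/38).
From row 4: 5 unlike of 9 pairs (running 19/47).
From row 5: 6 unlike of 9 pairs (running 25/56).
From row 6: 3 unlike of 4 pairs (running 28/60).
Total adjacent occupied pairs: 60; unlike-type pairs: 28.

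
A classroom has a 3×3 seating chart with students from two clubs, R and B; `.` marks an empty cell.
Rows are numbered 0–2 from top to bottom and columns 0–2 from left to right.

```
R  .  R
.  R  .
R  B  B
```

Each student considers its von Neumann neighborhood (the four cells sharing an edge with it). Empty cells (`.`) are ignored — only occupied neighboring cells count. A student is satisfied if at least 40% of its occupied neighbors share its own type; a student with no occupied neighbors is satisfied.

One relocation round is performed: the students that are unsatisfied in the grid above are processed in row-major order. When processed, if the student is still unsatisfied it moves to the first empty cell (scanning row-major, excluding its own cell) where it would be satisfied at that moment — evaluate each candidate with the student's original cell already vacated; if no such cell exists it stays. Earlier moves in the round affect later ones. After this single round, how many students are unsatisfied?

0

Initially unsatisfied (in order): (1,1), (2,0), (2,1).
  (1,1) → (0,1).
  (2,0) → (1,0).
  (2,1): now satisfied by earlier moves; stays.
Resulting grid:
R R R
R . .
. B B
All satisfied now.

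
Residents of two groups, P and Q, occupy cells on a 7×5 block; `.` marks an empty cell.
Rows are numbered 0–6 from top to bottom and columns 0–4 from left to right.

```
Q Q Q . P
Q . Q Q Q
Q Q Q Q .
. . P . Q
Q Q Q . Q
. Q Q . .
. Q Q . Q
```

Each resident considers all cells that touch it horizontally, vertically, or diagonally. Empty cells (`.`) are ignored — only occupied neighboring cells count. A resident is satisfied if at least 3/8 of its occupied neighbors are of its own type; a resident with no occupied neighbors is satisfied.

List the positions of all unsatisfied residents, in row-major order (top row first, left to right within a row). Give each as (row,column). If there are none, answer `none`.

(0,0)Q 2/2 ok
(0,1)Q 4/4 ok
(0,2)Q 3/3 ok
(0,4)P 0/2 unhappy
(1,0)Q 4/4 ok
(1,2)Q 6/6 ok
(1,3)Q 5/6 ok
(1,4)Q 2/3 ok
(2,0)Q 2/2 ok
(2,1)Q 4/5 ok
(2,2)Q 4/5 ok
(2,3)Q 5/6 ok
(3,2)P 0/5 unhappy
(3,4)Q 2/2 ok
(4,0)Q 2/2 ok
(4,1)Q 4/5 ok
(4,2)Q 3/4 ok
(4,4)Q 1/1 ok
(5,1)Q 6/6 ok
(5,2)Q 5/5 ok
(6,1)Q 3/3 ok
(6,2)Q 3/3 ok
(6,4)Q 0/0 ok

(0,4), (3,2)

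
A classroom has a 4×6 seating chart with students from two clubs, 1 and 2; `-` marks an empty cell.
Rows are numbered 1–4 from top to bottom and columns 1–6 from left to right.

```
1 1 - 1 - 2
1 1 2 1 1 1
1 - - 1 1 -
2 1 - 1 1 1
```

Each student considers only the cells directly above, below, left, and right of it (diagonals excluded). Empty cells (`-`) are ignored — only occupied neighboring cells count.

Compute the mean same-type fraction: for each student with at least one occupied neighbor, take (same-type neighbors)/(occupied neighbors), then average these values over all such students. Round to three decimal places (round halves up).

0.690

Row 1: (1,1)1 2/2 · (1,2)1 2/2 · (1,4)1 1/1 · (1,6)2 0/1
Row 2: (2,1)1 3/3 · (2,2)1 2/3 · (2,3)2 0/2 · (2,4)1 3/4 · (2,5)1 3/3 · (2,6)1 1/2
Row 3: (3,1)1 1/2 · (3,4)1 3/3 · (3,5)1 3/3
Row 4: (4,1)2 0/2 · (4,2)1 0/1 · (4,4)1 2/2 · (4,5)1 3/3 · (4,6)1 1/1
Sum over 18 students: 2/2 + 2/2 + 1/1 + 0/1 + 3/3 + 2/3 + 0/2 + 3/4 + 3/3 + 1/2 + 1/2 + 3/3 + 3/3 + 0/2 + 0/1 + 2/2 + 3/3 + 1/1 = 149/12; mean = 149/12 ÷ 18 = 149/216 = 0.689814… → 0.690.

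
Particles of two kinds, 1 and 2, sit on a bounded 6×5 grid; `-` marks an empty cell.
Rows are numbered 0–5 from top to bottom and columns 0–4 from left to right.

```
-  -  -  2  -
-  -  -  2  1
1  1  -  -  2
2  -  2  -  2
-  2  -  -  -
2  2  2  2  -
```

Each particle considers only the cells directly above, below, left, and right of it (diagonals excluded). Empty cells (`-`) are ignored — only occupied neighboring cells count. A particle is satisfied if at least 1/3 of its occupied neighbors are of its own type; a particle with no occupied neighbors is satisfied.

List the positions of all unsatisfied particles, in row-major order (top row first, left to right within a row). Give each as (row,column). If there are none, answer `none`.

Row 0: (0,3)2 1/1 ✓
Row 1: (1,3)2 1/2 ✓ · (1,4)1 0/2 ✗
Row 2: (2,0)1 1/2 ✓ · (2,1)1 1/1 ✓ · (2,4)2 1/2 ✓
Row 3: (3,0)2 0/1 ✗ · (3,2)2 0/0 ✓ · (3,4)2 1/1 ✓
Row 4: (4,1)2 1/1 ✓
Row 5: (5,0)2 1/1 ✓ · (5,1)2 3/3 ✓ · (5,2)2 2/2 ✓ · (5,3)2 1/1 ✓

(1,4), (3,0)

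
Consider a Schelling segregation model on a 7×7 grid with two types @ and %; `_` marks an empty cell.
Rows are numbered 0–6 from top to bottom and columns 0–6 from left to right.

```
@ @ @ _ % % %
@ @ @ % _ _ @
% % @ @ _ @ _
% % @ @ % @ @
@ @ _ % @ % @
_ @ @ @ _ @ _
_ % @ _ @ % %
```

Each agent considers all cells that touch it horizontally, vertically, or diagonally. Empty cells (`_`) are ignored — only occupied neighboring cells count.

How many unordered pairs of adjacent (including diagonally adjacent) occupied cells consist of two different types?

Scan each occupied cell's neighbors to the right and below (and the two forward diagonals) so each pair is counted once.
From row 0: 3 unlike of 15 pairs (running 3/15).
From row 1: 8 unlike of 14 pairs (running 11/29).
From row 2: 5 unlike of 17 pairs (running 16/46).
From row 3: 12 unlike of 22 pairs (running 28/68).
From row 4: 6 unlike of 13 pairs (running 34/81).
From row 5: 4 unlike of 11 pairs (running 38/92).
From row 6: 2 unlike of 3 pairs (running 40/95).
Total adjacent occupied pairs: 95; unlike-type pairs: 40.

40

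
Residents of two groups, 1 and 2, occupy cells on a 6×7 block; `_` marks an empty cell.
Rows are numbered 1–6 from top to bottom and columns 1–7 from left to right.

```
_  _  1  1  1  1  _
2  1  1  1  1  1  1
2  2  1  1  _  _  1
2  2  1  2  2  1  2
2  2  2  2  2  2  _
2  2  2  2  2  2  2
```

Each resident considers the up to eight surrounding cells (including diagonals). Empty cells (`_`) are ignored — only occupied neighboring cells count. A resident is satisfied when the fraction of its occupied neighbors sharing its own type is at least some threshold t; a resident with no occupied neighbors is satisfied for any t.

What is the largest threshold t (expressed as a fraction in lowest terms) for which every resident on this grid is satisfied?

1/5

Row 1: (1,3)1 4/4 · (1,4)1 5/5 · (1,5)1 5/5 · (1,6)1 4/4
Row 2: (2,1)2 2/3 · (2,2)1 3/6 · (2,3)1 6/7 · (2,4)1 7/7 · (2,5)1 6/6 · (2,6)1 5/5 · (2,7)1 3/3
Row 3: (3,1)2 4/5 · (3,2)2 4/8 · (3,3)1 5/8 · (3,4)1 5/7 · (3,7)1 3/4
Row 4: (4,1)2 5/5 · (4,2)2 6/8 · (4,3)1 2/8 · (4,4)2 4/7 · (4,5)2 4/6 · (4,6)1 1/5 · (4,7)2 1/3
Row 5: (5,1)2 5/5 · (5,2)2 7/8 · (5,3)2 7/8 · (5,4)2 7/8 · (5,5)2 7/8 · (5,6)2 6/7
Row 6: (6,1)2 3/3 · (6,2)2 5/5 · (6,3)2 5/5 · (6,4)2 5/5 · (6,5)2 5/5 · (6,6)2 4/4 · (6,7)2 2/2
The smallest same-type fraction is 1/5 at (4,6), which reduces to 1/5. Any threshold above that leaves this resident unsatisfied.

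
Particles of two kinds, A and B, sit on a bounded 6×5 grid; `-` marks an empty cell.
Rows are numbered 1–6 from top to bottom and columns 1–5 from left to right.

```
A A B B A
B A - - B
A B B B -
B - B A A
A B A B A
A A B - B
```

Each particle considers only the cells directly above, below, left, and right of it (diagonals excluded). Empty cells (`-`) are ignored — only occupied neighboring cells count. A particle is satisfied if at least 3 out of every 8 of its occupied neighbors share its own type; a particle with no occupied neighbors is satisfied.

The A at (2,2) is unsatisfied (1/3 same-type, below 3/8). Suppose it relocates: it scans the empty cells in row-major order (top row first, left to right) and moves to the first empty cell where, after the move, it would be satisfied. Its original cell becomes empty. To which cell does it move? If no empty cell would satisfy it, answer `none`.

none

Vacating (2,2). Empty cells in order:
  (2,3): 0/2 same-type → still unsatisfied.
  (2,4): 0/3 same-type → still unsatisfied.
  (3,5): 1/3 same-type → still unsatisfied.
  (4,2): 0/4 same-type → still unsatisfied.
  (6,4): 0/3 same-type → still unsatisfied.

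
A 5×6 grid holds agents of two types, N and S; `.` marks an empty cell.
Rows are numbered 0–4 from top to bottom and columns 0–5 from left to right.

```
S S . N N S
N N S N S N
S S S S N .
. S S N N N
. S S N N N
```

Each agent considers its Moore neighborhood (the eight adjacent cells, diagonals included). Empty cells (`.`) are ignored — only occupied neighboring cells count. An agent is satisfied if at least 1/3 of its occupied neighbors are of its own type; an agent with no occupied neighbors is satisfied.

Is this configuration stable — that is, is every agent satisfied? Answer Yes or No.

Row 0: (0,0)S 1/3 ✓ · (0,1)S 2/4 ✓ · (0,3)N 2/4 ✓ · (0,4)N 3/5 ✓ · (0,5)S 1/3 ✓
Row 1: (1,0)N 1/5 ✗ · (1,1)N 1/7 ✗ · (1,2)S 4/7 ✓ · (1,3)N 3/7 ✓ · (1,4)S 2/7 ✗ · (1,5)N 2/4 ✓
Row 2: (2,0)S 2/4 ✓ · (2,1)S 5/7 ✓ · (2,2)S 5/8 ✓ · (2,3)S 4/8 ✓ · (2,4)N 5/7 ✓
Row 3: (3,1)S 6/6 ✓ · (3,2)S 6/8 ✓ · (3,3)N 4/8 ✓ · (3,4)N 6/7 ✓ · (3,5)N 4/4 ✓
Row 4: (4,1)S 3/3 ✓ · (4,2)S 3/5 ✓ · (4,3)N 3/5 ✓ · (4,4)N 5/5 ✓ · (4,5)N 3/3 ✓
For instance (1,0) has only 1/5 same-type neighbors, below 1/3.

No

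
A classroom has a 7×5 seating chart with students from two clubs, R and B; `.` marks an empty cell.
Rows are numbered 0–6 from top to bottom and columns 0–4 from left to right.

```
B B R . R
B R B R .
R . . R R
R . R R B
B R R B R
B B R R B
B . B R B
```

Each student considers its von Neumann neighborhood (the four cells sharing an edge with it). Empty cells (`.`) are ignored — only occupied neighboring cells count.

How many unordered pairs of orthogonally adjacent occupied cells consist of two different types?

23

Scan each occupied cell's neighbors to the right and below so each pair is counted once.
From row 0: 3 unlike of 5 pairs (running 3/5).
From row 1: 4 unlike of 5 pairs (running 7/10).
From row 2: 1 unlike of 4 pairs (running 8/14).
From row 3: 4 unlike of 6 pairs (running 12/20).
From row 4: 6 unlike of 9 pairs (running 18/29).
From row 5: 3 unlike of 8 pairs (running 21/37).
From row 6: 2 unlike of 2 pairs (running 23/39).
Total adjacent occupied pairs: 39; unlike-type pairs: 23.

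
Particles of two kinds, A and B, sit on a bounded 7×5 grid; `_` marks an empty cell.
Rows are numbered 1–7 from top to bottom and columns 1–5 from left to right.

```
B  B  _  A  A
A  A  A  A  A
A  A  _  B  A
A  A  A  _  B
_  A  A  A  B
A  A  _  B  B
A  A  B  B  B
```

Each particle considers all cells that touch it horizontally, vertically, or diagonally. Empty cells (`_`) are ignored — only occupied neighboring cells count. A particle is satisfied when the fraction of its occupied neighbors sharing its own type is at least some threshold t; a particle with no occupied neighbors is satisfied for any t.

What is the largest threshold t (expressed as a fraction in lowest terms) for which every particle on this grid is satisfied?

(1,1)B 1/3
(1,2)B 1/4
(1,4)A 4/4
(1,5)A 3/3
(2,1)A 3/5
(2,2)A 4/6
(2,3)A 4/6
(2,4)A 5/6
(2,5)A 4/5
(3,1)A 5/5
(3,2)A 7/7
(3,4)B 1/6
(3,5)A 2/4
(4,1)A 4/4
(4,2)A 6/6
(4,3)A 5/6
(4,5)B 2/4
(5,2)A 6/6
(5,3)A 5/6
(5,4)A 2/6
(5,5)B 3/4
(6,1)A 4/4
(6,2)A 5/6
(6,4)B 5/7
(6,5)B 4/5
(7,1)A 3/3
(7,2)A 3/4
(7,3)B 2/4
(7,4)B 4/4
(7,5)B 3/3
The smallest same-type fraction is 1/6 at (3,4), which reduces to 1/6. Any threshold above that leaves this particle unsatisfied.

1/6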